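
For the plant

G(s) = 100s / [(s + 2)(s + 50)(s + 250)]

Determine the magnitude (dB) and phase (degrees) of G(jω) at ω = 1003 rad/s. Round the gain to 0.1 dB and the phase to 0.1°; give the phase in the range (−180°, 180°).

At s = jω = j1003:
zero at origin: s = j1003 → |·| = 1003, ∠ = 90.00°
pole (s+2): 2 + j1003 → |·| = √(2²+1003²) = √1006013 ≈ 1003, ∠ = arctan(1003/2) ≈ 89.89°
pole (s+50): 50 + j1003 → |·| = √(50²+1003²) = √1008509 ≈ 1004.2, ∠ = arctan(1003/50) ≈ 87.15°
pole (s+250): 250 + j1003 → |·| = √(250²+1003²) = √1068509 ≈ 1033.7, ∠ = arctan(1003/250) ≈ 76.00°
|G| = 100 · 1003 / 1.0412e+09 ≈ 9.6331e-05
Gain = 20 log₁₀(9.6331e-05) ≈ -80.32 dB
∠G = 90.00° − 253.04° = -163.04°

-80.3 dB, -163.0°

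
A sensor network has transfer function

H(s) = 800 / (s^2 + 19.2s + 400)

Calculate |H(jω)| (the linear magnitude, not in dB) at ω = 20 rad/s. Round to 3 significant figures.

2.08

At s = jω = j20:
quadratic: (j20)² + 19.2·j20 + 400 = 0 + j384 → |·| ≈ 384, ∠ ≈ 90.00°
|H| = 800 / 384 ≈ 2.0833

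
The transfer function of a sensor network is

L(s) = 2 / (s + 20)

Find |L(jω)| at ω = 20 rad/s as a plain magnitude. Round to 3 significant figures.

0.0707

Substitute s = j20:
Numerator: 2 = 2 + j0
Denominator: (j20) + 20 = 20 + j20
|N| = √(2² + 0²) ≈ 2, ∠N ≈ 0.00°
|D| = √(20² + 20²) ≈ 28.284, ∠D ≈ 45.00°
|L| = 2 / 28.284 ≈ 0.070711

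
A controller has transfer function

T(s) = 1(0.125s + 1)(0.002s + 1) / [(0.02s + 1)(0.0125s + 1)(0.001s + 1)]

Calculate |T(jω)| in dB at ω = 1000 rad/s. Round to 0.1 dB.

At ω = 1000 rad/s:
zero (1 + j1000·0.125) = 1 + j125 → |·| ≈ 125, ∠ ≈ 89.54°
zero (1 + j1000·0.002) = 1 + j2 → |·| ≈ 2.2361, ∠ ≈ 63.43°
pole (1 + j1000·0.02) = 1 + j20 → |·| ≈ 20.025, ∠ ≈ 87.14°
pole (1 + j1000·0.0125) = 1 + j12.5 → |·| ≈ 12.54, ∠ ≈ 85.43°
pole (1 + j1000·0.001) = 1 + j1 → |·| ≈ 1.4142, ∠ ≈ 45.00°
|T| = 1 · 125 · 2.2361 / (20.025 · 12.54 · 1.4142) ≈ 0.78708
Gain = 20 log₁₀(0.78708) ≈ -2.08 dB

-2.1 dB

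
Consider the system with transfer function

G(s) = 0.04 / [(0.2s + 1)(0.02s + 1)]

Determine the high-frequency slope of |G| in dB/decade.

-40 dB/decade

Each pole contributes −20 dB/decade at high frequency; each zero contributes +20 dB/decade.
Net: 0 zero(s) − 2 pole(s) → -40 dB/decade.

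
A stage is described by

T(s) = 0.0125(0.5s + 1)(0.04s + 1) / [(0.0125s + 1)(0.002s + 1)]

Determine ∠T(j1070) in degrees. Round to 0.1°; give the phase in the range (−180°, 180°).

At ω = 1070 rad/s:
zero (1 + j1070·0.5) = 1 + j535 → |·| ≈ 535, ∠ ≈ 89.89°
zero (1 + j1070·0.04) = 1 + j42.8 → |·| ≈ 42.812, ∠ ≈ 88.66°
pole (1 + j1070·0.0125) = 1 + j13.375 → |·| ≈ 13.412, ∠ ≈ 85.72°
pole (1 + j1070·0.002) = 1 + j2.14 → |·| ≈ 2.3621, ∠ ≈ 64.95°
∠T = (89.89° + 88.66°) − (85.72° + 64.95°) = 27.88°

27.9°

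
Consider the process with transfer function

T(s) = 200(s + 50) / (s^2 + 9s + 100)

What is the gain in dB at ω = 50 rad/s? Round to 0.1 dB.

15.3 dB

At s = jω = j50:
zero (s+50): 50 + j50 → |·| = √(50²+50²) = √5000 ≈ 70.711, ∠ = arctan(50/50) ≈ 45.00°
quadratic: (j50)² + 9·j50 + 100 = -2400 + j450 → |·| ≈ 2441.8, ∠ ≈ 169.38°
|T| = 200 · 70.711 / 2441.8 ≈ 5.7917
Gain = 20 log₁₀(5.7917) ≈ 15.26 dB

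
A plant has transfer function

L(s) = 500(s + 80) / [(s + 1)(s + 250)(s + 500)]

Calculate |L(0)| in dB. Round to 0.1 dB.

-9.9 dB

L(0) = 500·80 / (1·250·500) = 0.32
20 log₁₀(0.32) ≈ -9.90 dB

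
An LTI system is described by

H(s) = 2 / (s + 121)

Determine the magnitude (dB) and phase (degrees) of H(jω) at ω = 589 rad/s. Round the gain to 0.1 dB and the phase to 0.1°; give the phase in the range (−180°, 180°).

-49.6 dB, -78.4°

Substitute s = j589:
Numerator: 2 = 2 + j0
Denominator: (j589) + 121 = 121 + j589
|N| = √(2² + 0²) ≈ 2, ∠N ≈ 0.00°
|D| = √(121² + 589²) ≈ 601.3, ∠D ≈ 78.39°
|H| = 2 / 601.3 ≈ 0.0033261
Gain = 20 log₁₀(0.0033261) ≈ -49.56 dB
∠H = 0.00° − 78.39° = -78.39°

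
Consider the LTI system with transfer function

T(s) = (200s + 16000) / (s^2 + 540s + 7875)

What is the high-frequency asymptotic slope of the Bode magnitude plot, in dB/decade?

-20 dB/decade

Each pole contributes −20 dB/decade at high frequency; each zero contributes +20 dB/decade.
Net: 1 zero(s) − 2 pole(s) → -20 dB/decade.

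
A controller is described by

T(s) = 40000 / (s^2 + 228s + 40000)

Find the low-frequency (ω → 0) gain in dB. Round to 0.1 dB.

0.0 dB

T(0) = 40000 / 40000 = 1
20 log₁₀(1) ≈ 0.00 dB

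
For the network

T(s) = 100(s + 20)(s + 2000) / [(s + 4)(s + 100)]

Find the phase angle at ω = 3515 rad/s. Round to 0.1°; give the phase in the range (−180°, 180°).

At s = jω = j3515:
zero (s+20): 20 + j3515 → |·| = √(20²+3515²) = √12355625 ≈ 3515.1, ∠ = arctan(3515/20) ≈ 89.67°
zero (s+2000): 2000 + j3515 → |·| = √(2000²+3515²) = √16355225 ≈ 4044.2, ∠ = arctan(3515/2000) ≈ 60.36°
pole (s+4): 4 + j3515 → |·| = √(4²+3515²) = √12355241 ≈ 3515, ∠ = arctan(3515/4) ≈ 89.93°
pole (s+100): 100 + j3515 → |·| = √(100²+3515²) = √12365225 ≈ 3516.4, ∠ = arctan(3515/100) ≈ 88.37°
∠T = 150.03° − 178.30° = -28.27°

-28.3°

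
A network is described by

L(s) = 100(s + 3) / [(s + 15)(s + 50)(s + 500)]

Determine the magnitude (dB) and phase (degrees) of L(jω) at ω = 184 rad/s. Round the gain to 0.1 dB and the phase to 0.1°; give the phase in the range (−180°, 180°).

At s = jω = j184:
zero (s+3): 3 + j184 → |·| = √(3²+184²) = √33865 ≈ 184.02, ∠ = arctan(184/3) ≈ 89.07°
pole (s+15): 15 + j184 → |·| = √(15²+184²) = √34081 ≈ 184.61, ∠ = arctan(184/15) ≈ 85.34°
pole (s+50): 50 + j184 → |·| = √(50²+184²) = √36356 ≈ 190.67, ∠ = arctan(184/50) ≈ 74.80°
pole (s+500): 500 + j184 → |·| = √(500²+184²) = √283856 ≈ 532.78, ∠ = arctan(184/500) ≈ 20.20°
|L| = 100 · 184.02 / 1.8754e+07 ≈ 0.00098123
Gain = 20 log₁₀(0.00098123) ≈ -60.16 dB
∠L = 89.07° − 180.34° = -91.27°

-60.2 dB, -91.3°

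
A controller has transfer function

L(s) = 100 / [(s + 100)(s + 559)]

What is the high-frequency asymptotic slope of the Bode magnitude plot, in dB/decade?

Each pole contributes −20 dB/decade at high frequency; each zero contributes +20 dB/decade.
Net: 0 zero(s) − 2 pole(s) → -40 dB/decade.

-40 dB/decade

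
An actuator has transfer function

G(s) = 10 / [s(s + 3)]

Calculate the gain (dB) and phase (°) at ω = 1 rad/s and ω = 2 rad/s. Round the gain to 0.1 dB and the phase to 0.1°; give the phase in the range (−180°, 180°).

ω = 1: 10.0 dB, -108.4°; ω = 2: 2.8 dB, -123.7°

At s = jω = j1:
pole (s+3): 3 + j1 → |·| = √(3²+1²) = √10 ≈ 3.1623, ∠ = arctan(1/3) ≈ 18.43°
pole at origin: |s| = 1, ∠ = 90.00° (in denominator)
|G| = 10 / 3.1623 ≈ 3.1623
Gain = 20 log₁₀(3.1623) ≈ 10.00 dB
∠G = 0.00° − 108.43° = -108.43°

At s = jω = j2:
pole (s+3): 3 + j2 → |·| = √(3²+2²) = √13 ≈ 3.6056, ∠ = arctan(2/3) ≈ 33.69°
pole at origin: |s| = 2, ∠ = 90.00° (in denominator)
|G| = 10 / 7.2112 ≈ 1.3867
Gain = 20 log₁₀(1.3867) ≈ 2.84 dB
∠G = 0.00° − 123.69° = -123.69°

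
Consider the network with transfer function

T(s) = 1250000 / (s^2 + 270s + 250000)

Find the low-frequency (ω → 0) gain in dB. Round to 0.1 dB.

14.0 dB

T(0) = 1250000 / 250000 = 5
20 log₁₀(5) ≈ 13.98 dB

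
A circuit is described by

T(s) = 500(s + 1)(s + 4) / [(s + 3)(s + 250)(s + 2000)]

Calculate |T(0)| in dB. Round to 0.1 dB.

T(0) = 500·1·4 / (3·250·2000) ≈ 0.0013333
20 log₁₀(0.0013333) ≈ -57.50 dB

-57.5 dB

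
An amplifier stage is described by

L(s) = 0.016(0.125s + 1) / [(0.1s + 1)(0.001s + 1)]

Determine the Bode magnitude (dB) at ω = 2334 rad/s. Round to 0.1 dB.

At ω = 2334 rad/s:
zero (1 + j2334·0.125) = 1 + j291.75 → |·| ≈ 291.75, ∠ ≈ 89.80°
pole (1 + j2334·0.1) = 1 + j233.4 → |·| ≈ 233.4, ∠ ≈ 89.75°
pole (1 + j2334·0.001) = 1 + j2.334 → |·| ≈ 2.5392, ∠ ≈ 66.81°
|L| = 0.016 · 291.75 / (233.4 · 2.5392) ≈ 0.0078765
Gain = 20 log₁₀(0.0078765) ≈ -42.07 dB

-42.1 dB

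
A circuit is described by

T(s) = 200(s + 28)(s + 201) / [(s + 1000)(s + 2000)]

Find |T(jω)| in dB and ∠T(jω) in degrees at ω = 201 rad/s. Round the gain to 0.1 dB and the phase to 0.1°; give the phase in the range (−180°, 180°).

15.0 dB, 110.0°

At s = jω = j201:
zero (s+28): 28 + j201 → |·| = √(28²+201²) = √41185 ≈ 202.94, ∠ = arctan(201/28) ≈ 82.07°
zero (s+201): 201 + j201 → |·| = √(201²+201²) = √80802 ≈ 284.26, ∠ = arctan(201/201) ≈ 45.00°
pole (s+1000): 1000 + j201 → |·| = √(1000²+201²) = √1040401 ≈ 1020, ∠ = arctan(201/1000) ≈ 11.37°
pole (s+2000): 2000 + j201 → |·| = √(2000²+201²) = √4040401 ≈ 2010.1, ∠ = arctan(201/2000) ≈ 5.74°
|T| = 200 · 57688 / 2.0503e+06 ≈ 5.6273
Gain = 20 log₁₀(5.6273) ≈ 15.01 dB
∠T = 127.07° − 17.11° = 109.96°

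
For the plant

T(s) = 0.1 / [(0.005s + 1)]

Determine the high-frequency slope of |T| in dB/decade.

Each pole contributes −20 dB/decade at high frequency; each zero contributes +20 dB/decade.
Net: 0 zero(s) − 1 pole(s) → -20 dB/decade.

-20 dB/decade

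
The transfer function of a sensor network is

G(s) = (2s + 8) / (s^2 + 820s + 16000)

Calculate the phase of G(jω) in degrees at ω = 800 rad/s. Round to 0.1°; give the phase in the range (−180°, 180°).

Substitute s = j800:
Numerator: 2(j800) + 8 = 8 + j1600
Denominator: (j800)^2 + 820(j800) + 16000 = -624000 + j656000
|N| = √(8² + 1600²) ≈ 1600, ∠N ≈ 89.71°
|D| = √(624000² + 656000²) ≈ 9.0538e+05, ∠D ≈ 133.57°
∠G = 89.71° − 133.57° = -43.86°

-43.9°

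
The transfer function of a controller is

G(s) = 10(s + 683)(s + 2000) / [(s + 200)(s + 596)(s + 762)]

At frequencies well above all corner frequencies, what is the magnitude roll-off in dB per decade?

Each pole contributes −20 dB/decade at high frequency; each zero contributes +20 dB/decade.
Net: 2 zero(s) − 3 pole(s) → -20 dB/decade.

-20 dB/decade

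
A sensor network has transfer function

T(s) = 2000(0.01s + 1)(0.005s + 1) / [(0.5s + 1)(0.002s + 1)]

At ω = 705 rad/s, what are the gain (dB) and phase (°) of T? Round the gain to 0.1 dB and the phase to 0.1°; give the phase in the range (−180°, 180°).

38.7 dB, 11.6°

At ω = 705 rad/s:
zero (1 + j705·0.01) = 1 + j7.05 → |·| ≈ 7.1206, ∠ ≈ 81.93°
zero (1 + j705·0.005) = 1 + j3.525 → |·| ≈ 3.6641, ∠ ≈ 74.16°
pole (1 + j705·0.5) = 1 + j352.5 → |·| ≈ 352.5, ∠ ≈ 89.84°
pole (1 + j705·0.002) = 1 + j1.41 → |·| ≈ 1.7286, ∠ ≈ 54.65°
|T| = 2000 · 7.1206 · 3.6641 / (352.5 · 1.7286) ≈ 85.637
Gain = 20 log₁₀(85.637) ≈ 38.65 dB
∠T = (81.93° + 74.16°) − (89.84° + 54.65°) = 11.60°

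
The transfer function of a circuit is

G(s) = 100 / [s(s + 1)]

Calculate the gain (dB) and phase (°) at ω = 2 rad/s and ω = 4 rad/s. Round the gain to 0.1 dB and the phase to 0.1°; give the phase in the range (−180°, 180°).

ω = 2: 27.0 dB, -153.4°; ω = 4: 15.7 dB, -166.0°

At s = jω = j2:
pole (s+1): 1 + j2 → |·| = √(1²+2²) = √5 ≈ 2.2361, ∠ = arctan(2/1) ≈ 63.43°
pole at origin: |s| = 2, ∠ = 90.00° (in denominator)
|G| = 100 / 4.4722 ≈ 22.36
Gain = 20 log₁₀(22.36) ≈ 26.99 dB
∠G = 0.00° − 153.43° = -153.43°

At s = jω = j4:
pole (s+1): 1 + j4 → |·| = √(1²+4²) = √17 ≈ 4.1231, ∠ = arctan(4/1) ≈ 75.96°
pole at origin: |s| = 4, ∠ = 90.00° (in denominator)
|G| = 100 / 16.492 ≈ 6.0635
Gain = 20 log₁₀(6.0635) ≈ 15.65 dB
∠G = 0.00° − 165.96° = -165.96°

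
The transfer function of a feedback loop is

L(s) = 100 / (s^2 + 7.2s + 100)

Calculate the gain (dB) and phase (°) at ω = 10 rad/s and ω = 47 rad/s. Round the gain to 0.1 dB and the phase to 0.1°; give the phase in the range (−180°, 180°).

At s = jω = j10:
quadratic: (j10)² + 7.2·j10 + 100 = 0 + j72 → |·| ≈ 72, ∠ ≈ 90.00°
|L| = 100 / 72 ≈ 1.3889
Gain = 20 log₁₀(1.3889) ≈ 2.85 dB
∠L = 0.00° − 90.00° = -90.00°

At s = jω = j47:
quadratic: (j47)² + 7.2·j47 + 100 = -2109 + j338.4 → |·| ≈ 2136, ∠ ≈ 170.88°
|L| = 100 / 2136 ≈ 0.046816
Gain = 20 log₁₀(0.046816) ≈ -26.59 dB
∠L = 0.00° − 170.88° = -170.88°

ω = 10: 2.9 dB, -90.0°; ω = 47: -26.6 dB, -170.9°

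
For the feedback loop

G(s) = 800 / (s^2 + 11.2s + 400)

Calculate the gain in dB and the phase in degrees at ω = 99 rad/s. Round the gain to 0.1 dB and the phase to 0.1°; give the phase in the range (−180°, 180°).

-21.5 dB, -173.3°

At s = jω = j99:
quadratic: (j99)² + 11.2·j99 + 400 = -9401 + j1108.8 → |·| ≈ 9466.2, ∠ ≈ 173.27°
|G| = 800 / 9466.2 ≈ 0.084511
Gain = 20 log₁₀(0.084511) ≈ -21.46 dB
∠G = 0.00° − 173.27° = -173.27°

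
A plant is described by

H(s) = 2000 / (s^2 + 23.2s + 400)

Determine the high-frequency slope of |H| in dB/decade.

-40 dB/decade

Each pole contributes −20 dB/decade at high frequency; each zero contributes +20 dB/decade.
Net: 0 zero(s) − 2 pole(s) → -40 dB/decade.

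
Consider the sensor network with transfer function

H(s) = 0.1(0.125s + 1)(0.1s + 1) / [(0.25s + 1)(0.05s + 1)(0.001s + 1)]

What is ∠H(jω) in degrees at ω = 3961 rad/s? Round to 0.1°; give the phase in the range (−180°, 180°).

At ω = 3961 rad/s:
zero (1 + j3961·0.125) = 1 + j495.125 → |·| ≈ 495.13, ∠ ≈ 89.88°
zero (1 + j3961·0.1) = 1 + j396.1 → |·| ≈ 396.1, ∠ ≈ 89.86°
pole (1 + j3961·0.25) = 1 + j990.25 → |·| ≈ 990.25, ∠ ≈ 89.94°
pole (1 + j3961·0.05) = 1 + j198.05 → |·| ≈ 198.05, ∠ ≈ 89.71°
pole (1 + j3961·0.001) = 1 + j3.961 → |·| ≈ 4.0853, ∠ ≈ 75.83°
∠H = (89.88° + 89.86°) − (89.94° + 89.71° + 75.83°) = -75.74°

-75.7°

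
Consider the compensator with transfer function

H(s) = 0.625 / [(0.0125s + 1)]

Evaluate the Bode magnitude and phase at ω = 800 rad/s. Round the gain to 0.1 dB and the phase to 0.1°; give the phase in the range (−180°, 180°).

At ω = 800 rad/s:
pole (1 + j800·0.0125) = 1 + j10 → |·| ≈ 10.05, ∠ ≈ 84.29°
|H| = 0.625 · 1 / (10.05) ≈ 0.062189
Gain = 20 log₁₀(0.062189) ≈ -24.13 dB
∠H = (0°) − (84.29°) = -84.29°

-24.1 dB, -84.3°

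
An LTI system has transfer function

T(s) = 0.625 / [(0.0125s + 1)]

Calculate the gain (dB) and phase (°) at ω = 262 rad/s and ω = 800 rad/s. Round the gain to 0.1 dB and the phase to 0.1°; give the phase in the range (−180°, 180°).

At ω = 262 rad/s:
pole (1 + j262·0.0125) = 1 + j3.275 → |·| ≈ 3.4243, ∠ ≈ 73.02°
|T| = 0.625 · 1 / (3.4243) ≈ 0.18252
Gain = 20 log₁₀(0.18252) ≈ -14.77 dB
∠T = (0°) − (73.02°) = -73.02°

At ω = 800 rad/s:
pole (1 + j800·0.0125) = 1 + j10 → |·| ≈ 10.05, ∠ ≈ 84.29°
|T| = 0.625 · 1 / (10.05) ≈ 0.062189
Gain = 20 log₁₀(0.062189) ≈ -24.13 dB
∠T = (0°) − (84.29°) = -84.29°

ω = 262: -14.8 dB, -73.0°; ω = 800: -24.1 dB, -84.3°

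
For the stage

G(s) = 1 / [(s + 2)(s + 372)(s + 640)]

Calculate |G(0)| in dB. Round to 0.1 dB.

-113.6 dB

G(0) = 1 / (2·372·640) ≈ 2.1001e-06
20 log₁₀(2.1001e-06) ≈ -113.56 dB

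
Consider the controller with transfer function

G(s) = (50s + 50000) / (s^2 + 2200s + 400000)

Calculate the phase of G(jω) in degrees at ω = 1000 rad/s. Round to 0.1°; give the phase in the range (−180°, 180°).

-60.3°

Substitute s = j1000:
Numerator: 50(j1000) + 50000 = 50000 + j50000
Denominator: (j1000)^2 + 2200(j1000) + 400000 = -600000 + j2200000
|N| = √(50000² + 50000²) ≈ 70711, ∠N ≈ 45.00°
|D| = √(600000² + 2200000²) ≈ 2.2804e+06, ∠D ≈ 105.26°
∠G = 45.00° − 105.26° = -60.26°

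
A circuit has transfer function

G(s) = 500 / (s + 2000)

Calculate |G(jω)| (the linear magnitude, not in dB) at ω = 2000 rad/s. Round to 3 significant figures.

At s = jω = j2000:
pole (s+2000): 2000 + j2000 → |·| = √(2000²+2000²) = √8000000 ≈ 2828.4, ∠ = arctan(2000/2000) ≈ 45.00°
|G| = 500 / 2828.4 ≈ 0.17678

0.177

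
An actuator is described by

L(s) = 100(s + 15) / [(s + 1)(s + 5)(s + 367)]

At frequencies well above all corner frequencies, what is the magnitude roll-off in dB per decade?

Each pole contributes −20 dB/decade at high frequency; each zero contributes +20 dB/decade.
Net: 1 zero(s) − 3 pole(s) → -40 dB/decade.

-40 dB/decade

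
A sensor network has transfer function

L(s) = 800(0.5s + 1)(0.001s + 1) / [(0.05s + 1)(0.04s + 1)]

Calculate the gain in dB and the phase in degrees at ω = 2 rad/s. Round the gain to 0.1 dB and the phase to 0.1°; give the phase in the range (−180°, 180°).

At ω = 2 rad/s:
zero (1 + j2·0.5) = 1 + j1 → |·| ≈ 1.4142, ∠ ≈ 45.00°
zero (1 + j2·0.001) = 1 + j0.002 → |·| ≈ 1, ∠ ≈ 0.11°
pole (1 + j2·0.05) = 1 + j0.1 → |·| ≈ 1.005, ∠ ≈ 5.71°
pole (1 + j2·0.04) = 1 + j0.08 → |·| ≈ 1.0032, ∠ ≈ 4.57°
|L| = 800 · 1.4142 · 1 / (1.005 · 1.0032) ≈ 1122.1
Gain = 20 log₁₀(1122.1) ≈ 61.00 dB
∠L = (45.00° + 0.11°) − (5.71° + 4.57°) = 34.83°

61.0 dB, 34.8°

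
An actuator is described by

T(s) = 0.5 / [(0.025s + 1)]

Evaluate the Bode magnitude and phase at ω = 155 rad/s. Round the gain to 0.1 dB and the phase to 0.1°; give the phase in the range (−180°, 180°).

At ω = 155 rad/s:
pole (1 + j155·0.025) = 1 + j3.875 → |·| ≈ 4.002, ∠ ≈ 75.53°
|T| = 0.5 · 1 / (4.002) ≈ 0.12494
Gain = 20 log₁₀(0.12494) ≈ -18.07 dB
∠T = (0°) − (75.53°) = -75.53°

-18.1 dB, -75.5°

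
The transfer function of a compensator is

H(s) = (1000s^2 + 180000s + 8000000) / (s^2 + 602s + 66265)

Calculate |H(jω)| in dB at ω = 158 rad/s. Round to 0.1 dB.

Substitute s = j158:
Numerator: 1000(j158)^2 + 180000(j158) + 8000000 = -16964000 + j28440000
Denominator: (j158)^2 + 602(j158) + 66265 = 41301 + j95116
|N| = √(16964000² + 28440000²) ≈ 3.3115e+07, ∠N ≈ 120.82°
|D| = √(41301² + 95116²) ≈ 1.037e+05, ∠D ≈ 66.53°
|H| = 3.3115e+07 / 1.037e+05 ≈ 319.33
Gain = 20 log₁₀(319.33) ≈ 50.08 dB

50.1 dB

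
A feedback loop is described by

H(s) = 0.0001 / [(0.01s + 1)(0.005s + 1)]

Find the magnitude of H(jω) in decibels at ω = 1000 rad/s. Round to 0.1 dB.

At ω = 1000 rad/s:
pole (1 + j1000·0.01) = 1 + j10 → |·| ≈ 10.05, ∠ ≈ 84.29°
pole (1 + j1000·0.005) = 1 + j5 → |·| ≈ 5.099, ∠ ≈ 78.69°
|H| = 0.0001 · 1 / (10.05 · 5.099) ≈ 1.9514e-06
Gain = 20 log₁₀(1.9514e-06) ≈ -114.19 dB

-114.2 dB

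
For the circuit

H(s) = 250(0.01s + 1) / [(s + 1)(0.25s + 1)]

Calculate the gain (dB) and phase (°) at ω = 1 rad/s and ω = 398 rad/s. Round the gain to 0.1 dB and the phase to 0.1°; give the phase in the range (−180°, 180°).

At ω = 1 rad/s:
zero (1 + j1·0.01) = 1 + j0.01 → |·| ≈ 1, ∠ ≈ 0.57°
pole (1 + j1·1) = 1 + j1 → |·| ≈ 1.4142, ∠ ≈ 45.00°
pole (1 + j1·0.25) = 1 + j0.25 → |·| ≈ 1.0308, ∠ ≈ 14.04°
|H| = 250 · 1 / (1.4142 · 1.0308) ≈ 171.5
Gain = 20 log₁₀(171.5) ≈ 44.69 dB
∠H = (0.57°) − (45.00° + 14.04°) = -58.47°

At ω = 398 rad/s:
zero (1 + j398·0.01) = 1 + j3.98 → |·| ≈ 4.1037, ∠ ≈ 75.90°
pole (1 + j398·1) = 1 + j398 → |·| ≈ 398, ∠ ≈ 89.86°
pole (1 + j398·0.25) = 1 + j99.5 → |·| ≈ 99.505, ∠ ≈ 89.42°
|H| = 250 · 4.1037 / (398 · 99.505) ≈ 0.025905
Gain = 20 log₁₀(0.025905) ≈ -31.73 dB
∠H = (75.90°) − (89.86° + 89.42°) = -103.38°

ω = 1: 44.7 dB, -58.5°; ω = 398: -31.7 dB, -103.4°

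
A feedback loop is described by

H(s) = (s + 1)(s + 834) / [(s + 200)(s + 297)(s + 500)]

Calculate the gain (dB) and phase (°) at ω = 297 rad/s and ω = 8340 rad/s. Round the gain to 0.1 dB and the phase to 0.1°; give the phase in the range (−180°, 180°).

At s = jω = j297:
zero (s+1): 1 + j297 → |·| = √(1²+297²) = √88210 ≈ 297, ∠ = arctan(297/1) ≈ 89.81°
zero (s+834): 834 + j297 → |·| = √(834²+297²) = √783765 ≈ 885.31, ∠ = arctan(297/834) ≈ 19.60°
pole (s+200): 200 + j297 → |·| = √(200²+297²) = √128209 ≈ 358.06, ∠ = arctan(297/200) ≈ 56.04°
pole (s+297): 297 + j297 → |·| = √(297²+297²) = √176418 ≈ 420.02, ∠ = arctan(297/297) ≈ 45.00°
pole (s+500): 500 + j297 → |·| = √(500²+297²) = √338209 ≈ 581.56, ∠ = arctan(297/500) ≈ 30.71°
|H| = 1 · 2.6294e+05 / 8.7462e+07 ≈ 0.0030063
Gain = 20 log₁₀(0.0030063) ≈ -50.44 dB
∠H = 109.41° − 131.75° = -22.34°

At s = jω = j8340:
zero (s+1): 1 + j8340 → |·| = √(1²+8340²) = √69555601 ≈ 8340, ∠ = arctan(8340/1) ≈ 89.99°
zero (s+834): 834 + j8340 → |·| = √(834²+8340²) = √70251156 ≈ 8381.6, ∠ = arctan(8340/834) ≈ 84.29°
pole (s+200): 200 + j8340 → |·| = √(200²+8340²) = √69595600 ≈ 8342.4, ∠ = arctan(8340/200) ≈ 88.63°
pole (s+297): 297 + j8340 → |·| = √(297²+8340²) = √69643809 ≈ 8345.3, ∠ = arctan(8340/297) ≈ 87.96°
pole (s+500): 500 + j8340 → |·| = √(500²+8340²) = √69805600 ≈ 8355, ∠ = arctan(8340/500) ≈ 86.57°
|H| = 1 · 6.9903e+07 / 5.8167e+11 ≈ 0.00012018
Gain = 20 log₁₀(0.00012018) ≈ -78.40 dB
∠H = 174.28° − 263.16° = -88.88°

ω = 297: -50.4 dB, -22.3°; ω = 8340: -78.4 dB, -88.9°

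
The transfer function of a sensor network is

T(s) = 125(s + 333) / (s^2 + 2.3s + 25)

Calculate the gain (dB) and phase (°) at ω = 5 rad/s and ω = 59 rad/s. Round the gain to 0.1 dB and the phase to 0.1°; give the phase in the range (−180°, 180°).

At s = jω = j5:
zero (s+333): 333 + j5 → |·| = √(333²+5²) = √110914 ≈ 333.04, ∠ = arctan(5/333) ≈ 0.86°
quadratic: (j5)² + 2.3·j5 + 25 = 0 + j11.5 → |·| ≈ 11.5, ∠ ≈ 90.00°
|T| = 125 · 333.04 / 11.5 ≈ 3620
Gain = 20 log₁₀(3620) ≈ 71.17 dB
∠T = 0.86° − 90.00° = -89.14°

At s = jω = j59:
zero (s+333): 333 + j59 → |·| = √(333²+59²) = √114370 ≈ 338.19, ∠ = arctan(59/333) ≈ 10.05°
quadratic: (j59)² + 2.3·j59 + 25 = -3456 + j135.7 → |·| ≈ 3458.7, ∠ ≈ 177.75°
|T| = 125 · 338.19 / 3458.7 ≈ 12.222
Gain = 20 log₁₀(12.222) ≈ 21.74 dB
∠T = 10.05° − 177.75° = -167.70°

ω = 5: 71.2 dB, -89.1°; ω = 59: 21.7 dB, -167.7°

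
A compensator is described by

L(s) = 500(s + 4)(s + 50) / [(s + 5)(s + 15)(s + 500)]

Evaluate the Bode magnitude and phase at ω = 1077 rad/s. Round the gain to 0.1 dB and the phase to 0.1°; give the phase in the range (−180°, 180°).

At s = jω = j1077:
zero (s+4): 4 + j1077 → |·| = √(4²+1077²) = √1159945 ≈ 1077, ∠ = arctan(1077/4) ≈ 89.79°
zero (s+50): 50 + j1077 → |·| = √(50²+1077²) = √1162429 ≈ 1078.2, ∠ = arctan(1077/50) ≈ 87.34°
pole (s+5): 5 + j1077 → |·| = √(5²+1077²) = √1159954 ≈ 1077, ∠ = arctan(1077/5) ≈ 89.73°
pole (s+15): 15 + j1077 → |·| = √(15²+1077²) = √1160154 ≈ 1077.1, ∠ = arctan(1077/15) ≈ 89.20°
pole (s+500): 500 + j1077 → |·| = √(500²+1077²) = √1409929 ≈ 1187.4, ∠ = arctan(1077/500) ≈ 65.10°
|L| = 500 · 1.1612e+06 / 1.3774e+09 ≈ 0.42152
Gain = 20 log₁₀(0.42152) ≈ -7.50 dB
∠L = 177.13° − 244.03° = -66.90°

-7.5 dB, -66.9°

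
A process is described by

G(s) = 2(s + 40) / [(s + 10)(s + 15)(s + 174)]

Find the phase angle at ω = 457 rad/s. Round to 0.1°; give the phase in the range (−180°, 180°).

At s = jω = j457:
zero (s+40): 40 + j457 → |·| = √(40²+457²) = √210449 ≈ 458.75, ∠ = arctan(457/40) ≈ 85.00°
pole (s+10): 10 + j457 → |·| = √(10²+457²) = √208949 ≈ 457.11, ∠ = arctan(457/10) ≈ 88.75°
pole (s+15): 15 + j457 → |·| = √(15²+457²) = √209074 ≈ 457.25, ∠ = arctan(457/15) ≈ 88.12°
pole (s+174): 174 + j457 → |·| = √(174²+457²) = √239125 ≈ 489, ∠ = arctan(457/174) ≈ 69.16°
∠G = 85.00° − 246.03° = -161.03°

-161.0°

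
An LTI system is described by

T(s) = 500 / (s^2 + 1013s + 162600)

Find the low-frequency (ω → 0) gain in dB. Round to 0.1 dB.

T(0) = 500 / 162600 ≈ 0.003075
20 log₁₀(0.003075) ≈ -50.24 dB

-50.2 dB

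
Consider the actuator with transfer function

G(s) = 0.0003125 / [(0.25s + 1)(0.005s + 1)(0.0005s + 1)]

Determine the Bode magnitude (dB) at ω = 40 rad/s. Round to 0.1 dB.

-90.3 dB

At ω = 40 rad/s:
pole (1 + j40·0.25) = 1 + j10 → |·| ≈ 10.05, ∠ ≈ 84.29°
pole (1 + j40·0.005) = 1 + j0.2 → |·| ≈ 1.0198, ∠ ≈ 11.31°
pole (1 + j40·0.0005) = 1 + j0.02 → |·| ≈ 1.0002, ∠ ≈ 1.15°
|G| = 0.0003125 · 1 / (10.05 · 1.0198 · 1.0002) ≈ 3.0485e-05
Gain = 20 log₁₀(3.0485e-05) ≈ -90.32 dB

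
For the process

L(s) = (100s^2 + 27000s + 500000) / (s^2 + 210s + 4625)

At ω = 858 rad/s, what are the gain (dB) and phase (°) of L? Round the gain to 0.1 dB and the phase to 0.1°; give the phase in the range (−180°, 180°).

Substitute s = j858:
Numerator: 100(j858)^2 + 27000(j858) + 500000 = -73116400 + j23166000
Denominator: (j858)^2 + 210(j858) + 4625 = -731539 + j180180
|N| = √(73116400² + 23166000²) ≈ 7.6699e+07, ∠N ≈ 162.42°
|D| = √(731539² + 180180²) ≈ 7.534e+05, ∠D ≈ 166.16°
|L| = 7.6699e+07 / 7.534e+05 ≈ 101.8
Gain = 20 log₁₀(101.8) ≈ 40.15 dB
∠L = 162.42° − 166.16° = -3.74°

40.2 dB, -3.7°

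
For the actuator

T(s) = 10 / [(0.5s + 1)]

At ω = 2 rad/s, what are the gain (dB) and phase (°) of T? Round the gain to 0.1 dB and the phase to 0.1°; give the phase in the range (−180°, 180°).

17.0 dB, -45.0°

At ω = 2 rad/s:
pole (1 + j2·0.5) = 1 + j1 → |·| ≈ 1.4142, ∠ ≈ 45.00°
|T| = 10 · 1 / (1.4142) ≈ 7.0711
Gain = 20 log₁₀(7.0711) ≈ 16.99 dB
∠T = (0°) − (45.00°) = -45.00°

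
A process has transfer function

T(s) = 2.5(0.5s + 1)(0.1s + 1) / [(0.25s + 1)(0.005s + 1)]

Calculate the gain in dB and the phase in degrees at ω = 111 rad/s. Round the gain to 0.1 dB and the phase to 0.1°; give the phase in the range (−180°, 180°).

At ω = 111 rad/s:
zero (1 + j111·0.5) = 1 + j55.5 → |·| ≈ 55.509, ∠ ≈ 88.97°
zero (1 + j111·0.1) = 1 + j11.1 → |·| ≈ 11.145, ∠ ≈ 84.85°
pole (1 + j111·0.25) = 1 + j27.75 → |·| ≈ 27.768, ∠ ≈ 87.94°
pole (1 + j111·0.005) = 1 + j0.555 → |·| ≈ 1.1437, ∠ ≈ 29.03°
|T| = 2.5 · 55.509 · 11.145 / (27.768 · 1.1437) ≈ 48.7
Gain = 20 log₁₀(48.7) ≈ 33.75 dB
∠T = (88.97° + 84.85°) − (87.94° + 29.03°) = 56.85°

33.8 dB, 56.9°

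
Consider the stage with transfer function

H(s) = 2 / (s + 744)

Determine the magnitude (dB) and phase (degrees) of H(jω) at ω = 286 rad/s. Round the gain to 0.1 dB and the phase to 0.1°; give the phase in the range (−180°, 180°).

Substitute s = j286:
Numerator: 2 = 2 + j0
Denominator: (j286) + 744 = 744 + j286
|N| = √(2² + 0²) ≈ 2, ∠N ≈ 0.00°
|D| = √(744² + 286²) ≈ 797.08, ∠D ≈ 21.03°
|H| = 2 / 797.08 ≈ 0.0025092
Gain = 20 log₁₀(0.0025092) ≈ -52.01 dB
∠H = 0.00° − 21.03° = -21.03°

-52.0 dB, -21.0°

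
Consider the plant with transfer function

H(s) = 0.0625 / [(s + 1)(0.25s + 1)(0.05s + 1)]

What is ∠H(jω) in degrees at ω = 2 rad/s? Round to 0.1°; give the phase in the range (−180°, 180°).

-95.7°

At ω = 2 rad/s:
pole (1 + j2·1) = 1 + j2 → |·| ≈ 2.2361, ∠ ≈ 63.43°
pole (1 + j2·0.25) = 1 + j0.5 → |·| ≈ 1.118, ∠ ≈ 26.57°
pole (1 + j2·0.05) = 1 + j0.1 → |·| ≈ 1.005, ∠ ≈ 5.71°
∠H = (0°) − (63.43° + 26.57° + 5.71°) = -95.71°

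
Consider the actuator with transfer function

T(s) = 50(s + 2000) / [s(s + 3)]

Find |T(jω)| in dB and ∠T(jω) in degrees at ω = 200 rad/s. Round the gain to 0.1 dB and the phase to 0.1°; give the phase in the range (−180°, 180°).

At s = jω = j200:
zero (s+2000): 2000 + j200 → |·| = √(2000²+200²) = √4040000 ≈ 2010, ∠ = arctan(200/2000) ≈ 5.71°
pole (s+3): 3 + j200 → |·| = √(3²+200²) = √40009 ≈ 200.02, ∠ = arctan(200/3) ≈ 89.14°
pole at origin: |s| = 200, ∠ = 90.00° (in denominator)
|T| = 50 · 2010 / 40004 ≈ 2.5122
Gain = 20 log₁₀(2.5122) ≈ 8.00 dB
∠T = 5.71° − 179.14° = -173.43°

8.0 dB, -173.4°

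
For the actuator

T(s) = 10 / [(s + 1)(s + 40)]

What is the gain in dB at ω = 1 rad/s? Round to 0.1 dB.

At s = jω = j1:
pole (s+1): 1 + j1 → |·| = √(1²+1²) = √2 ≈ 1.4142, ∠ = arctan(1/1) ≈ 45.00°
pole (s+40): 40 + j1 → |·| = √(40²+1²) = √1601 ≈ 40.012, ∠ = arctan(1/40) ≈ 1.43°
|T| = 10 / 56.585 ≈ 0.17673
Gain = 20 log₁₀(0.17673) ≈ -15.05 dB

-15.1 dB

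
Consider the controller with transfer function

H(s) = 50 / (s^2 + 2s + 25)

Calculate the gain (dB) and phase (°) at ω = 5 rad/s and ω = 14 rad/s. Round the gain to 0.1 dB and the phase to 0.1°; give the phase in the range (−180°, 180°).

ω = 5: 14.0 dB, -90.0°; ω = 14: -10.8 dB, -170.7°

At s = jω = j5:
quadratic: (j5)² + 2·j5 + 25 = 0 + j10 → |·| ≈ 10, ∠ ≈ 90.00°
|H| = 50 / 10 ≈ 5
Gain = 20 log₁₀(5) ≈ 13.98 dB
∠H = 0.00° − 90.00° = -90.00°

At s = jω = j14:
quadratic: (j14)² + 2·j14 + 25 = -171 + j28 → |·| ≈ 173.28, ∠ ≈ 170.70°
|H| = 50 / 173.28 ≈ 0.28855
Gain = 20 log₁₀(0.28855) ≈ -10.80 dB
∠H = 0.00° − 170.70° = -170.70°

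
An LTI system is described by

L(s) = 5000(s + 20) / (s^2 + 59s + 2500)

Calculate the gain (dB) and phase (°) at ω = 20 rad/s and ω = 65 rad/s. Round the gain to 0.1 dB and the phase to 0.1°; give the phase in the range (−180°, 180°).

ω = 20: 35.4 dB, 15.7°; ω = 65: 38.2 dB, -41.3°

At s = jω = j20:
zero (s+20): 20 + j20 → |·| = √(20²+20²) = √800 ≈ 28.284, ∠ = arctan(20/20) ≈ 45.00°
quadratic: (j20)² + 59·j20 + 2500 = 2100 + j1180 → |·| ≈ 2408.8, ∠ ≈ 29.33°
|L| = 5000 · 28.284 / 2408.8 ≈ 58.71
Gain = 20 log₁₀(58.71) ≈ 35.37 dB
∠L = 45.00° − 29.33° = 15.67°

At s = jω = j65:
zero (s+20): 20 + j65 → |·| = √(20²+65²) = √4625 ≈ 68.007, ∠ = arctan(65/20) ≈ 72.90°
quadratic: (j65)² + 59·j65 + 2500 = -1725 + j3835 → |·| ≈ 4205.1, ∠ ≈ 114.22°
|L| = 5000 · 68.007 / 4205.1 ≈ 80.863
Gain = 20 log₁₀(80.863) ≈ 38.15 dB
∠L = 72.90° − 114.22° = -41.32°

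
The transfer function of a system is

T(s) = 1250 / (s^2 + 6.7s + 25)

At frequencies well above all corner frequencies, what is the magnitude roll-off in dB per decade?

-40 dB/decade

Each pole contributes −20 dB/decade at high frequency; each zero contributes +20 dB/decade.
Net: 0 zero(s) − 2 pole(s) → -40 dB/decade.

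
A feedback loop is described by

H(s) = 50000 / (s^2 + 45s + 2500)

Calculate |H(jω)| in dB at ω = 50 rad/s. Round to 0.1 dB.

26.9 dB

At s = jω = j50:
quadratic: (j50)² + 45·j50 + 2500 = 0 + j2250 → |·| ≈ 2250, ∠ ≈ 90.00°
|H| = 50000 / 2250 ≈ 22.222
Gain = 20 log₁₀(22.222) ≈ 26.94 dB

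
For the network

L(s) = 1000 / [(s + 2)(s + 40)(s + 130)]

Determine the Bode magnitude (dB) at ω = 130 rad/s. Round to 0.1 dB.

-70.2 dB

At s = jω = j130:
pole (s+2): 2 + j130 → |·| = √(2²+130²) = √16904 ≈ 130.02, ∠ = arctan(130/2) ≈ 89.12°
pole (s+40): 40 + j130 → |·| = √(40²+130²) = √18500 ≈ 136.01, ∠ = arctan(130/40) ≈ 72.90°
pole (s+130): 130 + j130 → |·| = √(130²+130²) = √33800 ≈ 183.85, ∠ = arctan(130/130) ≈ 45.00°
|L| = 1000 / 3.2512e+06 ≈ 0.00030758
Gain = 20 log₁₀(0.00030758) ≈ -70.24 dB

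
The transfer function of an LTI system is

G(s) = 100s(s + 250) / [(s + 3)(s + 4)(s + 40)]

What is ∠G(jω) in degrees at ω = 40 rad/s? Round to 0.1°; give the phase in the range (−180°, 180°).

-115.9°

At s = jω = j40:
zero (s+250): 250 + j40 → |·| = √(250²+40²) = √64100 ≈ 253.18, ∠ = arctan(40/250) ≈ 9.09°
zero at origin: s = j40 → |·| = 40, ∠ = 90.00°
pole (s+3): 3 + j40 → |·| = √(3²+40²) = √1609 ≈ 40.112, ∠ = arctan(40/3) ≈ 85.71°
pole (s+4): 4 + j40 → |·| = √(4²+40²) = √1616 ≈ 40.2, ∠ = arctan(40/4) ≈ 84.29°
pole (s+40): 40 + j40 → |·| = √(40²+40²) = √3200 ≈ 56.569, ∠ = arctan(40/40) ≈ 45.00°
∠G = 99.09° − 215.00° = -115.91°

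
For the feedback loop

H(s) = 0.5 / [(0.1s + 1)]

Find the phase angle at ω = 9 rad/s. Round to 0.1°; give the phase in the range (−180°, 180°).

At ω = 9 rad/s:
pole (1 + j9·0.1) = 1 + j0.9 → |·| ≈ 1.3454, ∠ ≈ 41.99°
∠H = (0°) − (41.99°) = -41.99°

-42.0°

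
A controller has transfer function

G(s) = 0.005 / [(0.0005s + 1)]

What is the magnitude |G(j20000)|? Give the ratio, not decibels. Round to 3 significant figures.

At ω = 20000 rad/s:
pole (1 + j20000·0.0005) = 1 + j10 → |·| ≈ 10.05, ∠ ≈ 84.29°
|G| = 0.005 · 1 / (10.05) ≈ 0.00049751

0.000498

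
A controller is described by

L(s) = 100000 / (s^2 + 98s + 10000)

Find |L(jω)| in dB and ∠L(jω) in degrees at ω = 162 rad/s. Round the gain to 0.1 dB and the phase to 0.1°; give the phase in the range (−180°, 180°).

12.9 dB, -135.7°

At s = jω = j162:
quadratic: (j162)² + 98·j162 + 10000 = -16244 + j15876 → |·| ≈ 22714, ∠ ≈ 135.66°
|L| = 100000 / 22714 ≈ 4.4026
Gain = 20 log₁₀(4.4026) ≈ 12.87 dB
∠L = 0.00° − 135.66° = -135.66°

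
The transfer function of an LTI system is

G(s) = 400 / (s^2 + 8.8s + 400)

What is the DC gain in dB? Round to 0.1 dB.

0.0 dB

G(0) = 400 / 400 = 1
20 log₁₀(1) ≈ 0.00 dB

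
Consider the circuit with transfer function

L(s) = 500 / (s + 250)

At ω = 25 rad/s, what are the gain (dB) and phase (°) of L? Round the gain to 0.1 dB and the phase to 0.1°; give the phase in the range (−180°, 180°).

6.0 dB, -5.7°

At s = jω = j25:
pole (s+250): 250 + j25 → |·| = √(250²+25²) = √63125 ≈ 251.25, ∠ = arctan(25/250) ≈ 5.71°
|L| = 500 / 251.25 ≈ 1.99
Gain = 20 log₁₀(1.99) ≈ 5.98 dB
∠L = 0.00° − 5.71° = -5.71°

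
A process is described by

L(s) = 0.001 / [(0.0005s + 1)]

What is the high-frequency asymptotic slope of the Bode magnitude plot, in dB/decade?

Each pole contributes −20 dB/decade at high frequency; each zero contributes +20 dB/decade.
Net: 0 zero(s) − 1 pole(s) → -20 dB/decade.

-20 dB/decade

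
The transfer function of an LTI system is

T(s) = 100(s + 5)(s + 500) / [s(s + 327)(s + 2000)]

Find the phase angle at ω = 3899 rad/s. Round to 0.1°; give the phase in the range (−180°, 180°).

-65.4°

At s = jω = j3899:
zero (s+5): 5 + j3899 → |·| = √(5²+3899²) = √15202226 ≈ 3899, ∠ = arctan(3899/5) ≈ 89.93°
zero (s+500): 500 + j3899 → |·| = √(500²+3899²) = √15452201 ≈ 3930.9, ∠ = arctan(3899/500) ≈ 82.69°
pole (s+327): 327 + j3899 → |·| = √(327²+3899²) = √15309130 ≈ 3912.7, ∠ = arctan(3899/327) ≈ 85.21°
pole (s+2000): 2000 + j3899 → |·| = √(2000²+3899²) = √19202201 ≈ 4382, ∠ = arctan(3899/2000) ≈ 62.84°
pole at origin: |s| = 3899, ∠ = 90.00° (in denominator)
∠T = 172.62° − 238.05° = -65.43°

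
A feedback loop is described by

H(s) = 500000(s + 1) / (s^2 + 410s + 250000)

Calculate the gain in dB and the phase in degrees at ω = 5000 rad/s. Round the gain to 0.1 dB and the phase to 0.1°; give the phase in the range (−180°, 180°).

At s = jω = j5000:
zero (s+1): 1 + j5000 → |·| = √(1²+5000²) = √25000001 ≈ 5000, ∠ = arctan(5000/1) ≈ 89.99°
quadratic: (j5000)² + 410·j5000 + 250000 = -24750000 + j2050000 → |·| ≈ 2.4835e+07, ∠ ≈ 175.27°
|H| = 500000 · 5000 / 2.4835e+07 ≈ 100.66
Gain = 20 log₁₀(100.66) ≈ 40.06 dB
∠H = 89.99° − 175.27° = -85.28°

40.1 dB, -85.3°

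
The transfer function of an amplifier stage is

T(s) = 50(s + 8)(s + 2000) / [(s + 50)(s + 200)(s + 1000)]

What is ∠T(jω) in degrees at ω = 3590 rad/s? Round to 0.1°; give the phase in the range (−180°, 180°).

At s = jω = j3590:
zero (s+8): 8 + j3590 → |·| = √(8²+3590²) = √12888164 ≈ 3590, ∠ = arctan(3590/8) ≈ 89.87°
zero (s+2000): 2000 + j3590 → |·| = √(2000²+3590²) = √16888100 ≈ 4109.5, ∠ = arctan(3590/2000) ≈ 60.88°
pole (s+50): 50 + j3590 → |·| = √(50²+3590²) = √12890600 ≈ 3590.3, ∠ = arctan(3590/50) ≈ 89.20°
pole (s+200): 200 + j3590 → |·| = √(200²+3590²) = √12928100 ≈ 3595.6, ∠ = arctan(3590/200) ≈ 86.81°
pole (s+1000): 1000 + j3590 → |·| = √(1000²+3590²) = √13888100 ≈ 3726.7, ∠ = arctan(3590/1000) ≈ 74.43°
∠T = 150.75° − 250.44° = -99.69°

-99.7°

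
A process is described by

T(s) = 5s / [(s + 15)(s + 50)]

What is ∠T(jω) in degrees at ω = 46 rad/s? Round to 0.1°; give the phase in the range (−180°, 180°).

At s = jω = j46:
zero at origin: s = j46 → |·| = 46, ∠ = 90.00°
pole (s+15): 15 + j46 → |·| = √(15²+46²) = √2341 ≈ 48.384, ∠ = arctan(46/15) ≈ 71.94°
pole (s+50): 50 + j46 → |·| = √(50²+46²) = √4616 ≈ 67.941, ∠ = arctan(46/50) ≈ 42.61°
∠T = 90.00° − 114.55° = -24.55°

-24.6°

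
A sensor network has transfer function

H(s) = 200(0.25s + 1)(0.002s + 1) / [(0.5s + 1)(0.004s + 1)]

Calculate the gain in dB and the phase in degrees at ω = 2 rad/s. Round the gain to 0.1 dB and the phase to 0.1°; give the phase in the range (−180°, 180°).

At ω = 2 rad/s:
zero (1 + j2·0.25) = 1 + j0.5 → |·| ≈ 1.118, ∠ ≈ 26.57°
zero (1 + j2·0.002) = 1 + j0.004 → |·| ≈ 1, ∠ ≈ 0.23°
pole (1 + j2·0.5) = 1 + j1 → |·| ≈ 1.4142, ∠ ≈ 45.00°
pole (1 + j2·0.004) = 1 + j0.008 → |·| ≈ 1, ∠ ≈ 0.46°
|H| = 200 · 1.118 · 1 / (1.4142 · 1) ≈ 158.11
Gain = 20 log₁₀(158.11) ≈ 43.98 dB
∠H = (26.57° + 0.23°) − (45.00° + 0.46°) = -18.66°

44.0 dB, -18.7°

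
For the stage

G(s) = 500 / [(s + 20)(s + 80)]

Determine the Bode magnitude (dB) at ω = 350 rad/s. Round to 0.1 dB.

At s = jω = j350:
pole (s+20): 20 + j350 → |·| = √(20²+350²) = √122900 ≈ 350.57, ∠ = arctan(350/20) ≈ 86.73°
pole (s+80): 80 + j350 → |·| = √(80²+350²) = √128900 ≈ 359.03, ∠ = arctan(350/80) ≈ 77.12°
|G| = 500 / 1.2587e+05 ≈ 0.0039724
Gain = 20 log₁₀(0.0039724) ≈ -48.02 dB

-48.0 dB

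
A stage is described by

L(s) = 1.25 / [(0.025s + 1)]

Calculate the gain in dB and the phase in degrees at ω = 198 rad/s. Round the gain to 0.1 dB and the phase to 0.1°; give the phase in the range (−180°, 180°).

At ω = 198 rad/s:
pole (1 + j198·0.025) = 1 + j4.95 → |·| ≈ 5.05, ∠ ≈ 78.58°
|L| = 1.25 · 1 / (5.05) ≈ 0.24752
Gain = 20 log₁₀(0.24752) ≈ -12.13 dB
∠L = (0°) − (78.58°) = -78.58°

-12.1 dB, -78.6°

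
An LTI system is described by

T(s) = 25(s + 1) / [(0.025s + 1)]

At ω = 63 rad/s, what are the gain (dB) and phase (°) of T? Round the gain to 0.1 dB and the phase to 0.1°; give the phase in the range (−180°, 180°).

58.5 dB, 31.5°

At ω = 63 rad/s:
zero (1 + j63·1) = 1 + j63 → |·| ≈ 63.008, ∠ ≈ 89.09°
pole (1 + j63·0.025) = 1 + j1.575 → |·| ≈ 1.8656, ∠ ≈ 57.59°
|T| = 25 · 63.008 / (1.8656) ≈ 844.34
Gain = 20 log₁₀(844.34) ≈ 58.53 dB
∠T = (89.09°) − (57.59°) = 31.50°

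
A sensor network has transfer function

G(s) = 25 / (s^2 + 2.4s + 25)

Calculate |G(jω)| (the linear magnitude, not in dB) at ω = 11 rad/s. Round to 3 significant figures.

0.251

At s = jω = j11:
quadratic: (j11)² + 2.4·j11 + 25 = -96 + j26.4 → |·| ≈ 99.564, ∠ ≈ 164.62°
|G| = 25 / 99.564 ≈ 0.25109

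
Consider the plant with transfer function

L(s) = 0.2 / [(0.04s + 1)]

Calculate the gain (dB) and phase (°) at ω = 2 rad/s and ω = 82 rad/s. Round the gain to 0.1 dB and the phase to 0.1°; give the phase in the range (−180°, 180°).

At ω = 2 rad/s:
pole (1 + j2·0.04) = 1 + j0.08 → |·| ≈ 1.0032, ∠ ≈ 4.57°
|L| = 0.2 · 1 / (1.0032) ≈ 0.19936
Gain = 20 log₁₀(0.19936) ≈ -14.01 dB
∠L = (0°) − (4.57°) = -4.57°

At ω = 82 rad/s:
pole (1 + j82·0.04) = 1 + j3.28 → |·| ≈ 3.4291, ∠ ≈ 73.04°
|L| = 0.2 · 1 / (3.4291) ≈ 0.058324
Gain = 20 log₁₀(0.058324) ≈ -24.68 dB
∠L = (0°) − (73.04°) = -73.04°

ω = 2: -14.0 dB, -4.6°; ω = 82: -24.7 dB, -73.0°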